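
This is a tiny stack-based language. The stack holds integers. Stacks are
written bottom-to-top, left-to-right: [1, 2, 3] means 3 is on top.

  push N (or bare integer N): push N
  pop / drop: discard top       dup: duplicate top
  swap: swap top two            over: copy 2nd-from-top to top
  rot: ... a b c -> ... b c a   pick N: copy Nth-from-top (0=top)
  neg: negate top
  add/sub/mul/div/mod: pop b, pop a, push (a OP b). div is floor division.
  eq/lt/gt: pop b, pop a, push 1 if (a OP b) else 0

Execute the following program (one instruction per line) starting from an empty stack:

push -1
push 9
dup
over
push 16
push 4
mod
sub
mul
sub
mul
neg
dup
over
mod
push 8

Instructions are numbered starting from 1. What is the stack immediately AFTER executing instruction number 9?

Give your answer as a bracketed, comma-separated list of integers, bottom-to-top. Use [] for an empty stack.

Step 1 ('push -1'): [-1]
Step 2 ('push 9'): [-1, 9]
Step 3 ('dup'): [-1, 9, 9]
Step 4 ('over'): [-1, 9, 9, 9]
Step 5 ('push 16'): [-1, 9, 9, 9, 16]
Step 6 ('push 4'): [-1, 9, 9, 9, 16, 4]
Step 7 ('mod'): [-1, 9, 9, 9, 0]
Step 8 ('sub'): [-1, 9, 9, 9]
Step 9 ('mul'): [-1, 9, 81]

Answer: [-1, 9, 81]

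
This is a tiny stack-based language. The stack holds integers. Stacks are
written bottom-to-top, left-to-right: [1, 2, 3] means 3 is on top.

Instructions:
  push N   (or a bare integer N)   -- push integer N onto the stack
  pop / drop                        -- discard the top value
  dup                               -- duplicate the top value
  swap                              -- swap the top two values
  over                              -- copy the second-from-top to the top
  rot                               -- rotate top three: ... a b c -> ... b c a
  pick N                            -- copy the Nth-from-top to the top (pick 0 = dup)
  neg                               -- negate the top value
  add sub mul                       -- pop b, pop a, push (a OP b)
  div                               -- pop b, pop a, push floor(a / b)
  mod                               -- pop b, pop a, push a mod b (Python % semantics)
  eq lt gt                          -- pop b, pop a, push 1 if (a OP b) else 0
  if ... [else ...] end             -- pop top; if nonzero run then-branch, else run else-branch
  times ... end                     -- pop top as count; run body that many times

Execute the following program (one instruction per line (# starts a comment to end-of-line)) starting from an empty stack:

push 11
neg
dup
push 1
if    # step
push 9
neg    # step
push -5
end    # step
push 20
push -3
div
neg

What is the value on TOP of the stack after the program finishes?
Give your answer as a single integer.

After 'push 11': [11]
After 'neg': [-11]
After 'dup': [-11, -11]
After 'push 1': [-11, -11, 1]
After 'if': [-11, -11]
After 'push 9': [-11, -11, 9]
After 'neg': [-11, -11, -9]
After 'push -5': [-11, -11, -9, -5]
After 'push 20': [-11, -11, -9, -5, 20]
After 'push -3': [-11, -11, -9, -5, 20, -3]
After 'div': [-11, -11, -9, -5, -7]
After 'neg': [-11, -11, -9, -5, 7]

Answer: 7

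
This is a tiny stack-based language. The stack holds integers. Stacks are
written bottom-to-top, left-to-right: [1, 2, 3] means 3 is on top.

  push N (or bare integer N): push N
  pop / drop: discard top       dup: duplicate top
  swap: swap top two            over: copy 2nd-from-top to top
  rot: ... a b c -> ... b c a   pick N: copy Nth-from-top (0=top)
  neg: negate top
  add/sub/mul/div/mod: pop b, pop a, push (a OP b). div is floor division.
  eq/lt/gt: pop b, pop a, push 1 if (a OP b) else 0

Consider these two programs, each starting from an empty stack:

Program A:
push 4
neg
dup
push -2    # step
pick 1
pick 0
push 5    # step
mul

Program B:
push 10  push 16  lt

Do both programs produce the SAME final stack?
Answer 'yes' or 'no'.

Program A trace:
  After 'push 4': [4]
  After 'neg': [-4]
  After 'dup': [-4, -4]
  After 'push -2': [-4, -4, -2]
  After 'pick 1': [-4, -4, -2, -4]
  After 'pick 0': [-4, -4, -2, -4, -4]
  After 'push 5': [-4, -4, -2, -4, -4, 5]
  After 'mul': [-4, -4, -2, -4, -20]
Program A final stack: [-4, -4, -2, -4, -20]

Program B trace:
  After 'push 10': [10]
  After 'push 16': [10, 16]
  After 'lt': [1]
Program B final stack: [1]
Same: no

Answer: no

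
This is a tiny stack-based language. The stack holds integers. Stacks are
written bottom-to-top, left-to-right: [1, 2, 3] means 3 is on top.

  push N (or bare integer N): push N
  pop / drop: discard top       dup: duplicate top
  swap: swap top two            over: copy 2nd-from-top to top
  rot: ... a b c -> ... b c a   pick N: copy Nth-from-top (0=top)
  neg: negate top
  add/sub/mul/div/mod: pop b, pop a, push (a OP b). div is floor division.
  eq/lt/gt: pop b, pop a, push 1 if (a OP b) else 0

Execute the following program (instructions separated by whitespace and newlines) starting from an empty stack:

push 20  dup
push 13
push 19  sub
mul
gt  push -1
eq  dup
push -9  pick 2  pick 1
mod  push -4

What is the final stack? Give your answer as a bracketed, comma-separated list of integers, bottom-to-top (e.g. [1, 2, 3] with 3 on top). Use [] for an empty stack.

Answer: [0, 0, -9, 0, -4]

Derivation:
After 'push 20': [20]
After 'dup': [20, 20]
After 'push 13': [20, 20, 13]
After 'push 19': [20, 20, 13, 19]
After 'sub': [20, 20, -6]
After 'mul': [20, -120]
After 'gt': [1]
After 'push -1': [1, -1]
After 'eq': [0]
After 'dup': [0, 0]
After 'push -9': [0, 0, -9]
After 'pick 2': [0, 0, -9, 0]
After 'pick 1': [0, 0, -9, 0, -9]
After 'mod': [0, 0, -9, 0]
After 'push -4': [0, 0, -9, 0, -4]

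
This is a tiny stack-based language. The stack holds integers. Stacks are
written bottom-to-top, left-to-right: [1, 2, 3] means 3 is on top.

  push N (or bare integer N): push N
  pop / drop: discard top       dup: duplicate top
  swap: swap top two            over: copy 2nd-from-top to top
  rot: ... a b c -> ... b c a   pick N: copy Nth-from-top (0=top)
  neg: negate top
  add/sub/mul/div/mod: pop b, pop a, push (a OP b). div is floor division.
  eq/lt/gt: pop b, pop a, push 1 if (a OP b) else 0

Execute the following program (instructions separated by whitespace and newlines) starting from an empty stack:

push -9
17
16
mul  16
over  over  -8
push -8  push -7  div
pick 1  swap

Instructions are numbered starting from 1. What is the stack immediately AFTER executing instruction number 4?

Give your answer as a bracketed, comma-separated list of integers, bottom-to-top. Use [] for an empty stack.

Answer: [-9, 272]

Derivation:
Step 1 ('push -9'): [-9]
Step 2 ('17'): [-9, 17]
Step 3 ('16'): [-9, 17, 16]
Step 4 ('mul'): [-9, 272]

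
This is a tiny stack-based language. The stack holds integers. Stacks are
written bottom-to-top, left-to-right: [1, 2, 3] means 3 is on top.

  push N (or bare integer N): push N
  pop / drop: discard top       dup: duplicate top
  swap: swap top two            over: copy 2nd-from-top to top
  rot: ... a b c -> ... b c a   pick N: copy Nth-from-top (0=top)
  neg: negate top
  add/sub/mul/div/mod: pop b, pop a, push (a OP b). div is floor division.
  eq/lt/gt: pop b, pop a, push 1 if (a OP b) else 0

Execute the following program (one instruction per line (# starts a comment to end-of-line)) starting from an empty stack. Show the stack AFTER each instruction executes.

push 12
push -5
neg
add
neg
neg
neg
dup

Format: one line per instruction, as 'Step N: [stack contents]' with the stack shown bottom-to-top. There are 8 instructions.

Step 1: [12]
Step 2: [12, -5]
Step 3: [12, 5]
Step 4: [17]
Step 5: [-17]
Step 6: [17]
Step 7: [-17]
Step 8: [-17, -17]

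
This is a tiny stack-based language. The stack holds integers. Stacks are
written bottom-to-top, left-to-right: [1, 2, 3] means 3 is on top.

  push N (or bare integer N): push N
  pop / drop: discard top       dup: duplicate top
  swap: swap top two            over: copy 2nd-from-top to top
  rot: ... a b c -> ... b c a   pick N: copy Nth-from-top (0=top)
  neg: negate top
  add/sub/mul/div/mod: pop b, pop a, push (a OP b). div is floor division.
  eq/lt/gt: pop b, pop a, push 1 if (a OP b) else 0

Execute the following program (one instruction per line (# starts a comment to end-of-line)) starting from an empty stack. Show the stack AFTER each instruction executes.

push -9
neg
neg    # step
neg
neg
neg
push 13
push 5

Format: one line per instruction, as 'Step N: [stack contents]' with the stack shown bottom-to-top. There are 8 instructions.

Step 1: [-9]
Step 2: [9]
Step 3: [-9]
Step 4: [9]
Step 5: [-9]
Step 6: [9]
Step 7: [9, 13]
Step 8: [9, 13, 5]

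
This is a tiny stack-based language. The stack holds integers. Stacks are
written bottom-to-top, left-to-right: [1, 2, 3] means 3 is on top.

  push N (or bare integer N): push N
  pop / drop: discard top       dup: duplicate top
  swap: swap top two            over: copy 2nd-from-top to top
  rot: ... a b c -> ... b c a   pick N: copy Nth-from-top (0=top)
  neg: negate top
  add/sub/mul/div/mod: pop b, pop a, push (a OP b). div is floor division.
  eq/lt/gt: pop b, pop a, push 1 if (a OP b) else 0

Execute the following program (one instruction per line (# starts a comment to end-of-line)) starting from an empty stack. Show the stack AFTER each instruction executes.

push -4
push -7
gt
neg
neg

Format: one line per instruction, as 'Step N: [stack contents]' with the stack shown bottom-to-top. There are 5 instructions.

Step 1: [-4]
Step 2: [-4, -7]
Step 3: [1]
Step 4: [-1]
Step 5: [1]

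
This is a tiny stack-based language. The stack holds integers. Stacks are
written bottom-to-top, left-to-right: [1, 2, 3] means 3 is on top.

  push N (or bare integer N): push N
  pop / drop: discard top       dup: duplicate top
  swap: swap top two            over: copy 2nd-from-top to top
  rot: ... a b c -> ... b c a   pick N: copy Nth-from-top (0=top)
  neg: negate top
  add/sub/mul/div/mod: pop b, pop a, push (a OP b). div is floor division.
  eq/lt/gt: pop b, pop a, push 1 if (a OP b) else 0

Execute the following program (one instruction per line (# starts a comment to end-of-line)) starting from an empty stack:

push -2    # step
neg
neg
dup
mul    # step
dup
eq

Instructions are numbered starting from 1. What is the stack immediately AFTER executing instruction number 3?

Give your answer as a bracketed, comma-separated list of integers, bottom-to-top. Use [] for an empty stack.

Answer: [-2]

Derivation:
Step 1 ('push -2'): [-2]
Step 2 ('neg'): [2]
Step 3 ('neg'): [-2]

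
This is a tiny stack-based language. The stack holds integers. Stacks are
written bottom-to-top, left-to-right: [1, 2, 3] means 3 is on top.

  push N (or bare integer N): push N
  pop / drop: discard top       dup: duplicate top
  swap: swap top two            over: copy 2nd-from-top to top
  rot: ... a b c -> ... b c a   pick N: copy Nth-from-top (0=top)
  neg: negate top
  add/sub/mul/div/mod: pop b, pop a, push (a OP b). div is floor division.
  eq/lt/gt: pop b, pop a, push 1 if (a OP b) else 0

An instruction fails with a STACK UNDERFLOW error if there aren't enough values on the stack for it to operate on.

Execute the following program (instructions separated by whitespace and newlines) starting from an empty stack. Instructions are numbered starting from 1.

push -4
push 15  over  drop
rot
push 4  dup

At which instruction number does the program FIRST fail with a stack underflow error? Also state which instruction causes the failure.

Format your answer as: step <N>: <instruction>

Answer: step 5: rot

Derivation:
Step 1 ('push -4'): stack = [-4], depth = 1
Step 2 ('push 15'): stack = [-4, 15], depth = 2
Step 3 ('over'): stack = [-4, 15, -4], depth = 3
Step 4 ('drop'): stack = [-4, 15], depth = 2
Step 5 ('rot'): needs 3 value(s) but depth is 2 — STACK UNDERFLOW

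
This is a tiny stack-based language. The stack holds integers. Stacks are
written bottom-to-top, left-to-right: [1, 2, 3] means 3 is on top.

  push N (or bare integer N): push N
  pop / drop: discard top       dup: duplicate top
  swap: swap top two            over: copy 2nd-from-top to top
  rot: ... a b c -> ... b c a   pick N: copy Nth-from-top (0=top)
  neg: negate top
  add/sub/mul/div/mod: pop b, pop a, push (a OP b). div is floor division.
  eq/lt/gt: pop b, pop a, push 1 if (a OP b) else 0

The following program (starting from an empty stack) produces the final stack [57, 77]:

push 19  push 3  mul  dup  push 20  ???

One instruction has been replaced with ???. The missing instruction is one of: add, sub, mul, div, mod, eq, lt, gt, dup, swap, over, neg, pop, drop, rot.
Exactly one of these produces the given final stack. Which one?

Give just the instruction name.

Answer: add

Derivation:
Stack before ???: [57, 57, 20]
Stack after ???:  [57, 77]
The instruction that transforms [57, 57, 20] -> [57, 77] is: add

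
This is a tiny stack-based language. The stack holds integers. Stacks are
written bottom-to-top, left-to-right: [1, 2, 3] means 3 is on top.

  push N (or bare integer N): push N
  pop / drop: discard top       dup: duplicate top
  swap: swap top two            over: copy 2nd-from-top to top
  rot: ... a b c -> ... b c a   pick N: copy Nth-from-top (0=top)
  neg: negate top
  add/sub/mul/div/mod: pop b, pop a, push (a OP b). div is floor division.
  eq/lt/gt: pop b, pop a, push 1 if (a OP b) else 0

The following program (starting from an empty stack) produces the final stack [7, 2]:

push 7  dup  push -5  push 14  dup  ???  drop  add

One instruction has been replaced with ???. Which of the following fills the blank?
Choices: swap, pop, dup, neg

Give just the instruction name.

Stack before ???: [7, 7, -5, 14, 14]
Stack after ???:  [7, 7, -5, 14]
Checking each choice:
  swap: produces [7, 7, 9]
  pop: MATCH
  dup: produces [7, 7, -5, 28]
  neg: produces [7, 7, 9]


Answer: pop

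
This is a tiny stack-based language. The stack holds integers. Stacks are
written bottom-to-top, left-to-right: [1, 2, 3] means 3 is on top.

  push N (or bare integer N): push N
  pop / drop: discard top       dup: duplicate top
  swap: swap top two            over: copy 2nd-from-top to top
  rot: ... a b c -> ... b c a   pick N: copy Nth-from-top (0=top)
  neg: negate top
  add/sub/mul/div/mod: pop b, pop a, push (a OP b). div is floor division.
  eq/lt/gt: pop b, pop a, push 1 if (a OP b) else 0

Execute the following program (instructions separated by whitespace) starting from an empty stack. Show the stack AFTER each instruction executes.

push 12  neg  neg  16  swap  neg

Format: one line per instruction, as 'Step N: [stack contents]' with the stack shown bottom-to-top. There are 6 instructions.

Step 1: [12]
Step 2: [-12]
Step 3: [12]
Step 4: [12, 16]
Step 5: [16, 12]
Step 6: [16, -12]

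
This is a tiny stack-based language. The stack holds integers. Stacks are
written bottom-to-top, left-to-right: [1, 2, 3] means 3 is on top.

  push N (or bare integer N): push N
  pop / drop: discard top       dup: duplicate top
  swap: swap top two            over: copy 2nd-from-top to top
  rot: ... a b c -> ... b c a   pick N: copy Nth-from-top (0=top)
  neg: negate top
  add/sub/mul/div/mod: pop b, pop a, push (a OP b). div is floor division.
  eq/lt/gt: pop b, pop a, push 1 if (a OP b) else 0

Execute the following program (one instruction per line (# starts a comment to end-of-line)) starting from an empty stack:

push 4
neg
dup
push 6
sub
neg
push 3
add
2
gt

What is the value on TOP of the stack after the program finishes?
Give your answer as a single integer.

After 'push 4': [4]
After 'neg': [-4]
After 'dup': [-4, -4]
After 'push 6': [-4, -4, 6]
After 'sub': [-4, -10]
After 'neg': [-4, 10]
After 'push 3': [-4, 10, 3]
After 'add': [-4, 13]
After 'push 2': [-4, 13, 2]
After 'gt': [-4, 1]

Answer: 1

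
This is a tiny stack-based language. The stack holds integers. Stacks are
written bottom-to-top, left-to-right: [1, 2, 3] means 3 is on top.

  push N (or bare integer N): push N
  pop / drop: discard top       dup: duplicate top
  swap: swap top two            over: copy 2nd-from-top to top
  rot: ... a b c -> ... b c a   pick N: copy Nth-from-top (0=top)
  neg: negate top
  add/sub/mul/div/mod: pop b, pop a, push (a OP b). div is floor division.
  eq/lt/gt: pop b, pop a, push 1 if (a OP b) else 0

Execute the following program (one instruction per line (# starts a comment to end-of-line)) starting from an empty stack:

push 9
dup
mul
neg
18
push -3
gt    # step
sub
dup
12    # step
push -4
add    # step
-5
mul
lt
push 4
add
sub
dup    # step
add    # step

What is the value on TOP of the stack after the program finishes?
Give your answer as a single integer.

Answer: -174

Derivation:
After 'push 9': [9]
After 'dup': [9, 9]
After 'mul': [81]
After 'neg': [-81]
After 'push 18': [-81, 18]
After 'push -3': [-81, 18, -3]
After 'gt': [-81, 1]
After 'sub': [-82]
After 'dup': [-82, -82]
After 'push 12': [-82, -82, 12]
After 'push -4': [-82, -82, 12, -4]
After 'add': [-82, -82, 8]
After 'push -5': [-82, -82, 8, -5]
After 'mul': [-82, -82, -40]
After 'lt': [-82, 1]
After 'push 4': [-82, 1, 4]
After 'add': [-82, 5]
After 'sub': [-87]
After 'dup': [-87, -87]
After 'add': [-174]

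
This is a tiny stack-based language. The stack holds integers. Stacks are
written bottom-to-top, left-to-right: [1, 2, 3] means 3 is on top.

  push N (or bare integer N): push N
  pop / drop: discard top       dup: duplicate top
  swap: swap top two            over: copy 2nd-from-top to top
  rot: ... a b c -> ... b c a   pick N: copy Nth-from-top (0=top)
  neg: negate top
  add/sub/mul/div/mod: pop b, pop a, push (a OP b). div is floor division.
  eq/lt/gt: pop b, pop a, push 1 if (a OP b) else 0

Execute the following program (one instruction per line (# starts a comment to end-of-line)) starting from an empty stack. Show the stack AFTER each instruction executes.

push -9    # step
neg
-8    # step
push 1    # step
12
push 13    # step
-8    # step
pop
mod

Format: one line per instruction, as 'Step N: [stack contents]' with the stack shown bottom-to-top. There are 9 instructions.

Step 1: [-9]
Step 2: [9]
Step 3: [9, -8]
Step 4: [9, -8, 1]
Step 5: [9, -8, 1, 12]
Step 6: [9, -8, 1, 12, 13]
Step 7: [9, -8, 1, 12, 13, -8]
Step 8: [9, -8, 1, 12, 13]
Step 9: [9, -8, 1, 12]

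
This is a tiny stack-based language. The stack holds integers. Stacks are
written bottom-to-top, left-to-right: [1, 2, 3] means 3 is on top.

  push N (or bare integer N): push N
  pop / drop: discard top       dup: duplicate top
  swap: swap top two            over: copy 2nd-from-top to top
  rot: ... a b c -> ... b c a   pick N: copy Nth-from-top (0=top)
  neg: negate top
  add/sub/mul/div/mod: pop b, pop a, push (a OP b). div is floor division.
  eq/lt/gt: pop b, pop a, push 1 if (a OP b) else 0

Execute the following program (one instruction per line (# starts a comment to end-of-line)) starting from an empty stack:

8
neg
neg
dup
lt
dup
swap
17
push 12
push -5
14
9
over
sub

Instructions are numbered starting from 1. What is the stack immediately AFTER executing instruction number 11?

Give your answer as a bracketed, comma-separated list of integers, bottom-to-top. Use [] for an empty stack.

Answer: [0, 0, 17, 12, -5, 14]

Derivation:
Step 1 ('8'): [8]
Step 2 ('neg'): [-8]
Step 3 ('neg'): [8]
Step 4 ('dup'): [8, 8]
Step 5 ('lt'): [0]
Step 6 ('dup'): [0, 0]
Step 7 ('swap'): [0, 0]
Step 8 ('17'): [0, 0, 17]
Step 9 ('push 12'): [0, 0, 17, 12]
Step 10 ('push -5'): [0, 0, 17, 12, -5]
Step 11 ('14'): [0, 0, 17, 12, -5, 14]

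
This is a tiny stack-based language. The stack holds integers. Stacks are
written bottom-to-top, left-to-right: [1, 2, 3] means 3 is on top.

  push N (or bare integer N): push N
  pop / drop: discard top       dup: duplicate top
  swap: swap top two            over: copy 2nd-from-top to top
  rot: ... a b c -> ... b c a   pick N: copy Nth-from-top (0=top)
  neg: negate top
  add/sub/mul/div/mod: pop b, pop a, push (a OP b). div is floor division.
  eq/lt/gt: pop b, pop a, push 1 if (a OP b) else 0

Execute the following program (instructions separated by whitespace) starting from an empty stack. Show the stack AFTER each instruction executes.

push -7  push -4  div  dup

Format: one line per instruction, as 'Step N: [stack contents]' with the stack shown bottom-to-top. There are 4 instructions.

Step 1: [-7]
Step 2: [-7, -4]
Step 3: [1]
Step 4: [1, 1]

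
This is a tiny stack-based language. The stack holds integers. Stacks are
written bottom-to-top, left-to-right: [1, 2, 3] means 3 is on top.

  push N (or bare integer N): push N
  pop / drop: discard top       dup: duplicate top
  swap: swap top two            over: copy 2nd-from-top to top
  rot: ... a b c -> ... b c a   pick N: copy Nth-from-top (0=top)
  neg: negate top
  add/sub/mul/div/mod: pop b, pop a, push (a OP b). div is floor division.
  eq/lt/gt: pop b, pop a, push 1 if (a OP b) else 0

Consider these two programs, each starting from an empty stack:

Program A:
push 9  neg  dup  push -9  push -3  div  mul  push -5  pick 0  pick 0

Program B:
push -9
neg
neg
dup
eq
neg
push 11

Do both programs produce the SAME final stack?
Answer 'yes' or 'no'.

Program A trace:
  After 'push 9': [9]
  After 'neg': [-9]
  After 'dup': [-9, -9]
  After 'push -9': [-9, -9, -9]
  After 'push -3': [-9, -9, -9, -3]
  After 'div': [-9, -9, 3]
  After 'mul': [-9, -27]
  After 'push -5': [-9, -27, -5]
  After 'pick 0': [-9, -27, -5, -5]
  After 'pick 0': [-9, -27, -5, -5, -5]
Program A final stack: [-9, -27, -5, -5, -5]

Program B trace:
  After 'push -9': [-9]
  After 'neg': [9]
  After 'neg': [-9]
  After 'dup': [-9, -9]
  After 'eq': [1]
  After 'neg': [-1]
  After 'push 11': [-1, 11]
Program B final stack: [-1, 11]
Same: no

Answer: no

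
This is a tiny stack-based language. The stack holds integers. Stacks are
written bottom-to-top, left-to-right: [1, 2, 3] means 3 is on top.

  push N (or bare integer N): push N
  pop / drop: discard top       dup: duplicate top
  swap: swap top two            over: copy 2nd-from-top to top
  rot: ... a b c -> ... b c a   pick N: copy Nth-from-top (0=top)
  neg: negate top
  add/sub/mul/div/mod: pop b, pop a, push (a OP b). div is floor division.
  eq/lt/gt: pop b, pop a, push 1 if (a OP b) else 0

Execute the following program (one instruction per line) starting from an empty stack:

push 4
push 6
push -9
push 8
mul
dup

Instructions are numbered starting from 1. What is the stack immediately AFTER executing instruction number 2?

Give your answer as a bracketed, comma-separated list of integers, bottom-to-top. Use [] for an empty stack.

Step 1 ('push 4'): [4]
Step 2 ('push 6'): [4, 6]

Answer: [4, 6]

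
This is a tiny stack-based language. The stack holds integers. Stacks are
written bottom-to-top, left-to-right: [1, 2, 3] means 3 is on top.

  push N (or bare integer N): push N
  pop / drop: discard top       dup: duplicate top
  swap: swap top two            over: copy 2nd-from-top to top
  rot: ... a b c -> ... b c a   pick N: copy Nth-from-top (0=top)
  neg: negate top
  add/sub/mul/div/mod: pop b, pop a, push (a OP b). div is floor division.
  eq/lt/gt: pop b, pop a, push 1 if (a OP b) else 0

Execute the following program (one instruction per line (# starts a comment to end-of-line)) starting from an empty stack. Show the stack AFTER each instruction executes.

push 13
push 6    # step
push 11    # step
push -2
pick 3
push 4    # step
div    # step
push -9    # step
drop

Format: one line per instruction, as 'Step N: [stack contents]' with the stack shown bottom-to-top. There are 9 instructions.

Step 1: [13]
Step 2: [13, 6]
Step 3: [13, 6, 11]
Step 4: [13, 6, 11, -2]
Step 5: [13, 6, 11, -2, 13]
Step 6: [13, 6, 11, -2, 13, 4]
Step 7: [13, 6, 11, -2, 3]
Step 8: [13, 6, 11, -2, 3, -9]
Step 9: [13, 6, 11, -2, 3]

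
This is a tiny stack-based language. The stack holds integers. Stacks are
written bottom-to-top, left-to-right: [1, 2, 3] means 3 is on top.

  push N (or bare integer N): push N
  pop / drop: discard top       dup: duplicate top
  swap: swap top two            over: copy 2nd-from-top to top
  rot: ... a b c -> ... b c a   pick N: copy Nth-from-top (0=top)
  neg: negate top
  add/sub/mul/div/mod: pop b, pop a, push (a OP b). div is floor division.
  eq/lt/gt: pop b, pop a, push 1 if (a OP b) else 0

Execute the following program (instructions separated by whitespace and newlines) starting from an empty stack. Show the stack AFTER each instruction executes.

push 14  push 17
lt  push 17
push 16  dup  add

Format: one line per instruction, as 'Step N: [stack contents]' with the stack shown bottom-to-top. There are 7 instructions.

Step 1: [14]
Step 2: [14, 17]
Step 3: [1]
Step 4: [1, 17]
Step 5: [1, 17, 16]
Step 6: [1, 17, 16, 16]
Step 7: [1, 17, 32]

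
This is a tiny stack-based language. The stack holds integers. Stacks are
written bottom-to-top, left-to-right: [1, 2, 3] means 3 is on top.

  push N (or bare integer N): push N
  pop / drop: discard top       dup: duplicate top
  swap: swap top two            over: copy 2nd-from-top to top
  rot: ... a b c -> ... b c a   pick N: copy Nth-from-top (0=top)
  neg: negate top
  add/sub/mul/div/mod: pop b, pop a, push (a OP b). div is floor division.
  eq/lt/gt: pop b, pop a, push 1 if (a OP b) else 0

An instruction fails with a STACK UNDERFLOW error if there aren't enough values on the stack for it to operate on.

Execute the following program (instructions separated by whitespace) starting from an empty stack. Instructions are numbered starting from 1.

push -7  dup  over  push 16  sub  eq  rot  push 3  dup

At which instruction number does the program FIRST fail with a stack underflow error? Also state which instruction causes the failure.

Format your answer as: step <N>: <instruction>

Answer: step 7: rot

Derivation:
Step 1 ('push -7'): stack = [-7], depth = 1
Step 2 ('dup'): stack = [-7, -7], depth = 2
Step 3 ('over'): stack = [-7, -7, -7], depth = 3
Step 4 ('push 16'): stack = [-7, -7, -7, 16], depth = 4
Step 5 ('sub'): stack = [-7, -7, -23], depth = 3
Step 6 ('eq'): stack = [-7, 0], depth = 2
Step 7 ('rot'): needs 3 value(s) but depth is 2 — STACK UNDERFLOW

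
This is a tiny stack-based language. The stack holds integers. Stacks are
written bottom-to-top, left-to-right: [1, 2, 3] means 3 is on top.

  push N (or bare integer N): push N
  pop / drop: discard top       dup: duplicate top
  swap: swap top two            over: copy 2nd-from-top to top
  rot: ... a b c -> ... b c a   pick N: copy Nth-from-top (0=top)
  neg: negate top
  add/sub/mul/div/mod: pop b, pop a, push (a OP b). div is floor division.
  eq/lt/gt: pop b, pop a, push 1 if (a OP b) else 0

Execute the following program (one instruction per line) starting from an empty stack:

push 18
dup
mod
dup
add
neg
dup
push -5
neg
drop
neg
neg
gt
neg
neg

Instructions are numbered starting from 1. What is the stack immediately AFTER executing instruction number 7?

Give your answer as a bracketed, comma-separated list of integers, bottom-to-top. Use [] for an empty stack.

Answer: [0, 0]

Derivation:
Step 1 ('push 18'): [18]
Step 2 ('dup'): [18, 18]
Step 3 ('mod'): [0]
Step 4 ('dup'): [0, 0]
Step 5 ('add'): [0]
Step 6 ('neg'): [0]
Step 7 ('dup'): [0, 0]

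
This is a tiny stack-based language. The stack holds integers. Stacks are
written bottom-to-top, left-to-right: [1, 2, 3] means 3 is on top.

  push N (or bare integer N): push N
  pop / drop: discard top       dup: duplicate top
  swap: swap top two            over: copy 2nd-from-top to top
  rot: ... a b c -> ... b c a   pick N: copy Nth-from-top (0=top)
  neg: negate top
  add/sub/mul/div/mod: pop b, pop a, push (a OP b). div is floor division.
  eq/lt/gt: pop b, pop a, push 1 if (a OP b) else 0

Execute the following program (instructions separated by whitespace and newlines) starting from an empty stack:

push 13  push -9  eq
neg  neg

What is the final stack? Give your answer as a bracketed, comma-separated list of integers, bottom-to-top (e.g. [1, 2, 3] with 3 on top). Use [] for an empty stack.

After 'push 13': [13]
After 'push -9': [13, -9]
After 'eq': [0]
After 'neg': [0]
After 'neg': [0]

Answer: [0]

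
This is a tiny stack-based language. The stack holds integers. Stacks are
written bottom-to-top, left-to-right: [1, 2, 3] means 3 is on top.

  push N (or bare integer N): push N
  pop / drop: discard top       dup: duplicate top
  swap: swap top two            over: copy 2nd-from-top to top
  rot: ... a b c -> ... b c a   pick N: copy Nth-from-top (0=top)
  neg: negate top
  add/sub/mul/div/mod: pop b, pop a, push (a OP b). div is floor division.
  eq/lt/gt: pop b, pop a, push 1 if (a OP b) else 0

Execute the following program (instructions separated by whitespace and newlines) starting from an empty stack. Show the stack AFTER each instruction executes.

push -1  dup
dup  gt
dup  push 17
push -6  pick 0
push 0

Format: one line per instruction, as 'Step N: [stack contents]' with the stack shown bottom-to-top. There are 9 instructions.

Step 1: [-1]
Step 2: [-1, -1]
Step 3: [-1, -1, -1]
Step 4: [-1, 0]
Step 5: [-1, 0, 0]
Step 6: [-1, 0, 0, 17]
Step 7: [-1, 0, 0, 17, -6]
Step 8: [-1, 0, 0, 17, -6, -6]
Step 9: [-1, 0, 0, 17, -6, -6, 0]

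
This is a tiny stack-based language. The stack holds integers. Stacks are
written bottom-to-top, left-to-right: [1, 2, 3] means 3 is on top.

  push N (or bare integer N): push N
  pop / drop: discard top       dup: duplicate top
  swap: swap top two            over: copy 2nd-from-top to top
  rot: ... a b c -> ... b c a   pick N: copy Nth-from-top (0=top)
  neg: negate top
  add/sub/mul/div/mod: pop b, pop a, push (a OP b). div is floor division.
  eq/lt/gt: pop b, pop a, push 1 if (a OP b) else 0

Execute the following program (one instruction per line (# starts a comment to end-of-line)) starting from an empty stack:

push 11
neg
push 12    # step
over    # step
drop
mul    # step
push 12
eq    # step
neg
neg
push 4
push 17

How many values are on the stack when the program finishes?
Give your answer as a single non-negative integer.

After 'push 11': stack = [11] (depth 1)
After 'neg': stack = [-11] (depth 1)
After 'push 12': stack = [-11, 12] (depth 2)
After 'over': stack = [-11, 12, -11] (depth 3)
After 'drop': stack = [-11, 12] (depth 2)
After 'mul': stack = [-132] (depth 1)
After 'push 12': stack = [-132, 12] (depth 2)
After 'eq': stack = [0] (depth 1)
After 'neg': stack = [0] (depth 1)
After 'neg': stack = [0] (depth 1)
After 'push 4': stack = [0, 4] (depth 2)
After 'push 17': stack = [0, 4, 17] (depth 3)

Answer: 3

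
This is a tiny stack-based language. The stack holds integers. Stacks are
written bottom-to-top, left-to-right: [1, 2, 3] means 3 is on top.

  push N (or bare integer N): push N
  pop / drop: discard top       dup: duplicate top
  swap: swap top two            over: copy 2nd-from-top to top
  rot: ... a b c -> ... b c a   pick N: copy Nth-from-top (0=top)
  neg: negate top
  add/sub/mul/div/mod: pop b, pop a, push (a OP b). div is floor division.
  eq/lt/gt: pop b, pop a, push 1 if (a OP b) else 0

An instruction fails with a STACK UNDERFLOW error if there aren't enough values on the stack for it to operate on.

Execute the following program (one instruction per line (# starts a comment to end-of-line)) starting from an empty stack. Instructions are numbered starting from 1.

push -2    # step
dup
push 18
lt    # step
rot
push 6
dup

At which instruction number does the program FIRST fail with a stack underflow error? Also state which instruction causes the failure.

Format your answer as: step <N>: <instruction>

Step 1 ('push -2'): stack = [-2], depth = 1
Step 2 ('dup'): stack = [-2, -2], depth = 2
Step 3 ('push 18'): stack = [-2, -2, 18], depth = 3
Step 4 ('lt'): stack = [-2, 1], depth = 2
Step 5 ('rot'): needs 3 value(s) but depth is 2 — STACK UNDERFLOW

Answer: step 5: rot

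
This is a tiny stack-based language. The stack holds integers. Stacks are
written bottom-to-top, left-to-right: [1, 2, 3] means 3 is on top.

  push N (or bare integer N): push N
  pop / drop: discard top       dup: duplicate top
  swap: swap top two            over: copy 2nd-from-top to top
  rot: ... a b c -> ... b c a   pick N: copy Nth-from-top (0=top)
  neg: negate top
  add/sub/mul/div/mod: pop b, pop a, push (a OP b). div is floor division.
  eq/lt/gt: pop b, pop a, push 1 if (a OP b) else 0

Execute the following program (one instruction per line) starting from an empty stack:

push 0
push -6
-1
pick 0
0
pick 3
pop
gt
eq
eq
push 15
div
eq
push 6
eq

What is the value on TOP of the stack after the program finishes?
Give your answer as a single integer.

After 'push 0': [0]
After 'push -6': [0, -6]
After 'push -1': [0, -6, -1]
After 'pick 0': [0, -6, -1, -1]
After 'push 0': [0, -6, -1, -1, 0]
After 'pick 3': [0, -6, -1, -1, 0, -6]
After 'pop': [0, -6, -1, -1, 0]
After 'gt': [0, -6, -1, 0]
After 'eq': [0, -6, 0]
After 'eq': [0, 0]
After 'push 15': [0, 0, 15]
After 'div': [0, 0]
After 'eq': [1]
After 'push 6': [1, 6]
After 'eq': [0]

Answer: 0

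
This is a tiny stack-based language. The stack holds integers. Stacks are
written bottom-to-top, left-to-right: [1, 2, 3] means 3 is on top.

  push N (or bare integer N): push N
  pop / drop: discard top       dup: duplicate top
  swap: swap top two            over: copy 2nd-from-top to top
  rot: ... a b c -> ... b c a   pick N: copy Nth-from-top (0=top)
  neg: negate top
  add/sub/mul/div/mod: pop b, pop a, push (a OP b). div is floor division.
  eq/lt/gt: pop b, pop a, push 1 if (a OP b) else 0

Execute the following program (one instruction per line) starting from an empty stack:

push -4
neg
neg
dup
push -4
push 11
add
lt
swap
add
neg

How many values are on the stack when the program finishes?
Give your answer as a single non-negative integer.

Answer: 1

Derivation:
After 'push -4': stack = [-4] (depth 1)
After 'neg': stack = [4] (depth 1)
After 'neg': stack = [-4] (depth 1)
After 'dup': stack = [-4, -4] (depth 2)
After 'push -4': stack = [-4, -4, -4] (depth 3)
After 'push 11': stack = [-4, -4, -4, 11] (depth 4)
After 'add': stack = [-4, -4, 7] (depth 3)
After 'lt': stack = [-4, 1] (depth 2)
After 'swap': stack = [1, -4] (depth 2)
After 'add': stack = [-3] (depth 1)
After 'neg': stack = [3] (depth 1)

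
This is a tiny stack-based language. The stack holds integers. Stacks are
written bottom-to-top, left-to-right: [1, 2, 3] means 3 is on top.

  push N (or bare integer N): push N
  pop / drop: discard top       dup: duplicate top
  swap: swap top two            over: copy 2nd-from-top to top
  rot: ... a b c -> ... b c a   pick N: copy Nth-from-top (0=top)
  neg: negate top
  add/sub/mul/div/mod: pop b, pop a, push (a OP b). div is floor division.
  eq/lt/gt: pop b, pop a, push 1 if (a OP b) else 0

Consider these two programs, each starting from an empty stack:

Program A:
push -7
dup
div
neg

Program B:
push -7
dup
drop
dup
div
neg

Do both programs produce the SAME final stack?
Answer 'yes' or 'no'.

Answer: yes

Derivation:
Program A trace:
  After 'push -7': [-7]
  After 'dup': [-7, -7]
  After 'div': [1]
  After 'neg': [-1]
Program A final stack: [-1]

Program B trace:
  After 'push -7': [-7]
  After 'dup': [-7, -7]
  After 'drop': [-7]
  After 'dup': [-7, -7]
  After 'div': [1]
  After 'neg': [-1]
Program B final stack: [-1]
Same: yes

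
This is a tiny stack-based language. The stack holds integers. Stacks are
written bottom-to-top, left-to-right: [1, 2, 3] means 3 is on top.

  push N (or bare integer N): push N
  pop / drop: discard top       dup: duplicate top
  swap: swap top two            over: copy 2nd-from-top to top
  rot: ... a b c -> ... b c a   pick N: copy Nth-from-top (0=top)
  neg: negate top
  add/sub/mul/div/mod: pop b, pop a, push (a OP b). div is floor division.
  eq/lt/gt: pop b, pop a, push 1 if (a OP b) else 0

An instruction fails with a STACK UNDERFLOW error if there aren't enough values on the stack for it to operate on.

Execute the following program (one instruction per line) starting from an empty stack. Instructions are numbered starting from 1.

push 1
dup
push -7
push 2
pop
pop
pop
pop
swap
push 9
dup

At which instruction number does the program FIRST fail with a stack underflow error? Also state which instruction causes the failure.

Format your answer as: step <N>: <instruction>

Answer: step 9: swap

Derivation:
Step 1 ('push 1'): stack = [1], depth = 1
Step 2 ('dup'): stack = [1, 1], depth = 2
Step 3 ('push -7'): stack = [1, 1, -7], depth = 3
Step 4 ('push 2'): stack = [1, 1, -7, 2], depth = 4
Step 5 ('pop'): stack = [1, 1, -7], depth = 3
Step 6 ('pop'): stack = [1, 1], depth = 2
Step 7 ('pop'): stack = [1], depth = 1
Step 8 ('pop'): stack = [], depth = 0
Step 9 ('swap'): needs 2 value(s) but depth is 0 — STACK UNDERFLOW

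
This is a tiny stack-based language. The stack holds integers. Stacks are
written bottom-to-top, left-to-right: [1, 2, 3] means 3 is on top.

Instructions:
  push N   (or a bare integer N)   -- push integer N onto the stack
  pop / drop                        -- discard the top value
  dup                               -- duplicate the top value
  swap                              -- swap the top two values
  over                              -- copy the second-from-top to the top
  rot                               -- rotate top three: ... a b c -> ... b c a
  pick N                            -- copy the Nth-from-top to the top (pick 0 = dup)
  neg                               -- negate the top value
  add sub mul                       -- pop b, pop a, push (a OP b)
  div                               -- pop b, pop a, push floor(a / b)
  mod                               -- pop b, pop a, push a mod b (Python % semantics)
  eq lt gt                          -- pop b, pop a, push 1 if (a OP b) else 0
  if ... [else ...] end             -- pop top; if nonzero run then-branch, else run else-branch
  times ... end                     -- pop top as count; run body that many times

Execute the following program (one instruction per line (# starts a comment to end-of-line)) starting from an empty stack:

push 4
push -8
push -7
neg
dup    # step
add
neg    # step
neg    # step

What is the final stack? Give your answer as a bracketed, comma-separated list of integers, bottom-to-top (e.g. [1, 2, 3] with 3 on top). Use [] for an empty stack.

After 'push 4': [4]
After 'push -8': [4, -8]
After 'push -7': [4, -8, -7]
After 'neg': [4, -8, 7]
After 'dup': [4, -8, 7, 7]
After 'add': [4, -8, 14]
After 'neg': [4, -8, -14]
After 'neg': [4, -8, 14]

Answer: [4, -8, 14]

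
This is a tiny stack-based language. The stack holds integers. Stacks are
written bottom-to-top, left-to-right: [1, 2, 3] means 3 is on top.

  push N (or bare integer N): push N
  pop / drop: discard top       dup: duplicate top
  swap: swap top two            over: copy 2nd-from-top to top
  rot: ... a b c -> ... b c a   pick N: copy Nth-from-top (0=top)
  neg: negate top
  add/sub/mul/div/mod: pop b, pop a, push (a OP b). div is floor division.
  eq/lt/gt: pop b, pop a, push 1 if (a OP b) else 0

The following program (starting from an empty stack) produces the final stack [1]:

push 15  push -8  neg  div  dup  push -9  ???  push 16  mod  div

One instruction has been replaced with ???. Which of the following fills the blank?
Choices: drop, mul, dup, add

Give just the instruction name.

Stack before ???: [1, 1, -9]
Stack after ???:  [1, 1]
Checking each choice:
  drop: MATCH
  mul: produces [0]
  dup: produces [1, 1, -2]
  add: produces [0]


Answer: drop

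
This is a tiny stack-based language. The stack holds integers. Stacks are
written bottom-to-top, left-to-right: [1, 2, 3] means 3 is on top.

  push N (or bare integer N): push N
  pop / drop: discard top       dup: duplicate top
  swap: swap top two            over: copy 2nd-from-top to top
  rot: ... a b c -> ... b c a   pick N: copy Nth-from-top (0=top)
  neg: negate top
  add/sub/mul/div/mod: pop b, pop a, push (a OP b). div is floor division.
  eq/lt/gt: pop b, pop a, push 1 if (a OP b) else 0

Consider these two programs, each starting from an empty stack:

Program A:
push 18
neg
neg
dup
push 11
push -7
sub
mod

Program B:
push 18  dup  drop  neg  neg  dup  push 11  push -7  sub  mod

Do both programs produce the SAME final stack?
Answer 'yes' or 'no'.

Program A trace:
  After 'push 18': [18]
  After 'neg': [-18]
  After 'neg': [18]
  After 'dup': [18, 18]
  After 'push 11': [18, 18, 11]
  After 'push -7': [18, 18, 11, -7]
  After 'sub': [18, 18, 18]
  After 'mod': [18, 0]
Program A final stack: [18, 0]

Program B trace:
  After 'push 18': [18]
  After 'dup': [18, 18]
  After 'drop': [18]
  After 'neg': [-18]
  After 'neg': [18]
  After 'dup': [18, 18]
  After 'push 11': [18, 18, 11]
  After 'push -7': [18, 18, 11, -7]
  After 'sub': [18, 18, 18]
  After 'mod': [18, 0]
Program B final stack: [18, 0]
Same: yes

Answer: yes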